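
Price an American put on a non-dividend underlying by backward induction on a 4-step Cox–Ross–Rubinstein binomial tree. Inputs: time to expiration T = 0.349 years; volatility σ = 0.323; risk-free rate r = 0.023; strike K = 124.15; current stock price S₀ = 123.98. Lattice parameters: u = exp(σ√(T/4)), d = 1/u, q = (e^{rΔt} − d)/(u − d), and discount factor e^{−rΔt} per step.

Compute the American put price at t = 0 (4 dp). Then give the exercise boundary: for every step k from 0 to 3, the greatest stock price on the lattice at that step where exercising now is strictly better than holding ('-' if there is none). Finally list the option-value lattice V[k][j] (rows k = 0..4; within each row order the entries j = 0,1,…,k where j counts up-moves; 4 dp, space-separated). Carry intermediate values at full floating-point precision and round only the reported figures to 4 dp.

price = 8.6481
boundary = - - 102.4427 112.6981
tree:
8.6481
13.9905 3.0488
21.7073 5.9091 0.0446
31.0293 11.4519 0.0871 0.0000
39.5032 21.7073 0.1700 0.0000 0.0000

params: Δt=0.08725 u=1.10011 d=0.90900 q=0.48668 e^(-rΔt)=0.99800
t_4 payoffs: 39.5032 21.7073 0.1700 0.0000 0.0000
t_3: node(3,0) S=93.1207 payoff=31.0293 vs cont=30.7805 → 31.0293 [stop]  node(3,1) S=112.6981 payoff=11.4519 vs cont=11.2031 → 11.4519 [stop]  node(3,2) S=136.3914 payoff=0.0000 vs cont=0.0871 → 0.0871 [wait]  node(3,3) S=165.0659 payoff=0.0000 vs cont=0.0000 → 0.0000 [wait]  ⇒ S*(3)=112.6981
t_2: node(2,0) S=102.4427 payoff=21.7073 vs cont=21.4584 → 21.7073 [stop]  node(2,1) S=123.9800 payoff=0.1700 vs cont=5.9091 → 5.9091 [wait]  node(2,2) S=150.0452 payoff=0.0000 vs cont=0.0446 → 0.0446 [wait]  ⇒ S*(2)=102.4427
t_1: node(1,0) S=112.6981 payoff=11.4519 vs cont=13.9905 → 13.9905 [wait]  node(1,1) S=136.3914 payoff=0.0000 vs cont=3.0488 → 3.0488 [wait]  ⇒ S*(1)=-
t_0: node(0,0) S=123.9800 payoff=0.1700 vs cont=8.6481 → 8.6481 [wait]  ⇒ S*(0)=-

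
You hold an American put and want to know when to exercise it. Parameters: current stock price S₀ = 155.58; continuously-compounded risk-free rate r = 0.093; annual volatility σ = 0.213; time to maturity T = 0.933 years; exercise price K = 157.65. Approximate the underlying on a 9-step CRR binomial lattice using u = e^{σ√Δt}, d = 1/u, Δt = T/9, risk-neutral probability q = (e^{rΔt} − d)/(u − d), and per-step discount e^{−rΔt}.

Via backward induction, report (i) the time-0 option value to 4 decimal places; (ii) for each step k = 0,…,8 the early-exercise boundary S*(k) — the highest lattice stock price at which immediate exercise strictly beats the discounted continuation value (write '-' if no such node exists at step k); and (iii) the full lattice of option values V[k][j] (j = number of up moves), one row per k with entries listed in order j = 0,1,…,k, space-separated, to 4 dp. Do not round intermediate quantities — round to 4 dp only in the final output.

price = 9.3114
boundary = - - 135.6394 126.6490 135.6394 126.6490 135.6394 126.6490 135.6394
tree:
9.3114
14.5313 5.2626
22.0106 8.7505 2.5403
31.0010 14.1211 4.5703 0.9468
39.3955 22.0106 8.0023 1.8810 0.2095
47.2336 31.0010 13.5502 3.6658 0.4738 0.0000
54.5522 39.3955 22.0106 6.9607 1.0712 0.0000 0.0000
61.3856 47.2336 31.0010 12.7366 2.4221 0.0000 0.0000 0.0000
67.7662 54.5522 39.3955 22.0106 5.4763 0.0000 0.0000 0.0000 0.0000
73.7238 61.3856 47.2336 31.0010 12.3821 0.0000 0.0000 0.0000 0.0000 0.0000

Δt=0.10367, u=1.07099, d=0.93372, q=0.55344, disc=e^(-rΔt)=0.99041
k=9 terminal: V=max(K-S,0) → 73.7238 61.3856 47.2336 31.0010 12.3821 0.0000 0.0000 0.0000 0.0000 0.0000
k=8: j=0 S=89.8838 intr=67.7662 cont=66.2536 V=67.7662[EX]; j=1 S=103.0978 intr=54.5522 cont=53.0396 V=54.5522[EX]; j=2 S=118.2545 intr=39.3955 cont=37.8829 V=39.3955[EX]; j=3 S=135.6394 intr=22.0106 cont=20.4980 V=22.0106[EX]; j=4 S=155.5800 intr=2.0700 cont=5.4763 V=5.4763[hold]; j=5 S=178.4522 intr=0.0000 cont=0.0000 V=0.0000[hold]; j=6 S=204.6868 intr=0.0000 cont=0.0000 V=0.0000[hold]; j=7 S=234.7783 intr=0.0000 cont=0.0000 V=0.0000[hold]; j=8 S=269.2936 intr=0.0000 cont=0.0000 V=0.0000[hold]  S*(8)=135.6394
k=7: j=0 S=96.2644 intr=61.3856 cont=59.8730 V=61.3856[EX]; j=1 S=110.4164 intr=47.2336 cont=45.7210 V=47.2336[EX]; j=2 S=126.6490 intr=31.0010 cont=29.4884 V=31.0010[EX]; j=3 S=145.2679 intr=12.3821 cont=12.7366 V=12.7366[hold]; j=4 S=166.6241 intr=0.0000 cont=2.4221 V=2.4221[hold]; j=5 S=191.1199 intr=0.0000 cont=0.0000 V=0.0000[hold]; j=6 S=219.2168 intr=0.0000 cont=0.0000 V=0.0000[hold]; j=7 S=251.4444 intr=0.0000 cont=0.0000 V=0.0000[hold]  S*(7)=126.6490
k=6: j=0 S=103.0978 intr=54.5522 cont=53.0396 V=54.5522[EX]; j=1 S=118.2545 intr=39.3955 cont=37.8829 V=39.3955[EX]; j=2 S=135.6394 intr=22.0106 cont=20.6924 V=22.0106[EX]; j=3 S=155.5800 intr=2.0700 cont=6.9607 V=6.9607[hold]; j=4 S=178.4522 intr=0.0000 cont=1.0712 V=1.0712[hold]; j=5 S=204.6868 intr=0.0000 cont=0.0000 V=0.0000[hold]; j=6 S=234.7783 intr=0.0000 cont=0.0000 V=0.0000[hold]  S*(6)=135.6394
k=5: j=0 S=110.4164 intr=47.2336 cont=45.7210 V=47.2336[EX]; j=1 S=126.6490 intr=31.0010 cont=29.4884 V=31.0010[EX]; j=2 S=145.2679 intr=12.3821 cont=13.5502 V=13.5502[hold]; j=3 S=166.6241 intr=0.0000 cont=3.6658 V=3.6658[hold]; j=4 S=191.1199 intr=0.0000 cont=0.4738 V=0.4738[hold]; j=5 S=219.2168 intr=0.0000 cont=0.0000 V=0.0000[hold]  S*(5)=126.6490
k=4: j=0 S=118.2545 intr=39.3955 cont=37.8829 V=39.3955[EX]; j=1 S=135.6394 intr=22.0106 cont=21.1383 V=22.0106[EX]; j=2 S=155.5800 intr=2.0700 cont=8.0023 V=8.0023[hold]; j=3 S=178.4522 intr=0.0000 cont=1.8810 V=1.8810[hold]; j=4 S=204.6868 intr=0.0000 cont=0.2095 V=0.2095[hold]  S*(4)=135.6394
k=3: j=0 S=126.6490 intr=31.0010 cont=29.4884 V=31.0010[EX]; j=1 S=145.2679 intr=12.3821 cont=14.1211 V=14.1211[hold]; j=2 S=166.6241 intr=0.0000 cont=4.5703 V=4.5703[hold]; j=3 S=191.1199 intr=0.0000 cont=0.9468 V=0.9468[hold]  S*(3)=126.6490
k=2: j=0 S=135.6394 intr=22.0106 cont=21.4513 V=22.0106[EX]; j=1 S=155.5800 intr=2.0700 cont=8.7505 V=8.7505[hold]; j=2 S=178.4522 intr=0.0000 cont=2.5403 V=2.5403[hold]  S*(2)=135.6394
k=1: j=0 S=145.2679 intr=12.3821 cont=14.5313 V=14.5313[hold]; j=1 S=166.6241 intr=0.0000 cont=5.2626 V=5.2626[hold]  S*(1)=-
k=0: j=0 S=155.5800 intr=2.0700 cont=9.3114 V=9.3114[hold]  S*(0)=-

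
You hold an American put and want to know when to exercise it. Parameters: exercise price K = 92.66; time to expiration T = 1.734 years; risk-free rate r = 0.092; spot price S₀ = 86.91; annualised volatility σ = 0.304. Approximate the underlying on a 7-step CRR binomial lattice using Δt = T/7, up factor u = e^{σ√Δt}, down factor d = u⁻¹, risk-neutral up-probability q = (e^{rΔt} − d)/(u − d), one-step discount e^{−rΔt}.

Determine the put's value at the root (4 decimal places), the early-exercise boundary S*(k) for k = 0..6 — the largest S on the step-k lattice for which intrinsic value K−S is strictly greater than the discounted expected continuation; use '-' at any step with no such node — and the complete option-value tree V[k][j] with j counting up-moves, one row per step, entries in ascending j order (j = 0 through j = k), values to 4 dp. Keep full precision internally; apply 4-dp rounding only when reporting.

price = 11.8128
boundary = - - 64.2169 55.2000 64.2169 74.7067 64.2169
tree:
11.8128
18.6365 6.4622
28.4431 11.0179 2.8289
37.4600 18.1168 5.3971 0.7458
45.2108 28.4431 10.0300 1.6520 0.0000
51.8733 37.4600 17.9533 3.6592 0.0000 0.0000
57.6003 45.2108 28.4431 8.1052 0.0000 0.0000 0.0000
62.5232 51.8733 37.4600 17.9533 0.0000 0.0000 0.0000 0.0000

Δt=0.24771  u=1.16335  d=0.85959  q=0.53813  discount=0.97747
step 7 (expiry): payoffs max(K−S,0) = 62.5232 51.8733 37.4600 17.9533 0.0000 0.0000 0.0000 0.0000
step 6: (k=6,j=0): S=35.0597, (K−S)⁺=57.6003, hold=55.5125 ⇒ V=57.6003 exercise | (k=6,j=1): S=47.4492, (K−S)⁺=45.2108, hold=43.1230 ⇒ V=45.2108 exercise | (k=6,j=2): S=64.2169, (K−S)⁺=28.4431, hold=26.3553 ⇒ V=28.4431 exercise | (k=6,j=3): S=86.9100, (K−S)⁺=5.7500, hold=8.1052 ⇒ V=8.1052 continue | (k=6,j=4): S=117.6225, (K−S)⁺=0.0000, hold=0.0000 ⇒ V=0.0000 continue | (k=6,j=5): S=159.1882, (K−S)⁺=0.0000, hold=0.0000 ⇒ V=0.0000 continue | (k=6,j=6): S=215.4426, (K−S)⁺=0.0000, hold=0.0000 ⇒ V=0.0000 continue  boundary S*=64.2169
step 5: (k=5,j=0): S=40.7867, (K−S)⁺=51.8733, hold=49.7855 ⇒ V=51.8733 exercise | (k=5,j=1): S=55.2000, (K−S)⁺=37.4600, hold=35.3722 ⇒ V=37.4600 exercise | (k=5,j=2): S=74.7067, (K−S)⁺=17.9533, hold=17.1044 ⇒ V=17.9533 exercise | (k=5,j=3): S=101.1067, (K−S)⁺=0.0000, hold=3.6592 ⇒ V=3.6592 continue | (k=5,j=4): S=136.8361, (K−S)⁺=0.0000, hold=0.0000 ⇒ V=0.0000 continue | (k=5,j=5): S=185.1916, (K−S)⁺=0.0000, hold=0.0000 ⇒ V=0.0000 continue  boundary S*=74.7067
step 4: (k=4,j=0): S=47.4492, (K−S)⁺=45.2108, hold=43.1230 ⇒ V=45.2108 exercise | (k=4,j=1): S=64.2169, (K−S)⁺=28.4431, hold=26.3553 ⇒ V=28.4431 exercise | (k=4,j=2): S=86.9100, (K−S)⁺=5.7500, hold=10.0300 ⇒ V=10.0300 continue | (k=4,j=3): S=117.6225, (K−S)⁺=0.0000, hold=1.6520 ⇒ V=1.6520 continue | (k=4,j=4): S=159.1882, (K−S)⁺=0.0000, hold=0.0000 ⇒ V=0.0000 continue  boundary S*=64.2169
step 3: (k=3,j=0): S=55.2000, (K−S)⁺=37.4600, hold=35.3722 ⇒ V=37.4600 exercise | (k=3,j=1): S=74.7067, (K−S)⁺=17.9533, hold=18.1168 ⇒ V=18.1168 continue | (k=3,j=2): S=101.1067, (K−S)⁺=0.0000, hold=5.3971 ⇒ V=5.3971 continue | (k=3,j=3): S=136.8361, (K−S)⁺=0.0000, hold=0.7458 ⇒ V=0.7458 continue  boundary S*=55.2000
step 2: (k=2,j=0): S=64.2169, (K−S)⁺=28.4431, hold=26.4413 ⇒ V=28.4431 exercise | (k=2,j=1): S=86.9100, (K−S)⁺=5.7500, hold=11.0179 ⇒ V=11.0179 continue | (k=2,j=2): S=117.6225, (K−S)⁺=0.0000, hold=2.8289 ⇒ V=2.8289 continue  boundary S*=64.2169
step 1: (k=1,j=0): S=74.7067, (K−S)⁺=17.9533, hold=18.6365 ⇒ V=18.6365 continue | (k=1,j=1): S=101.1067, (K−S)⁺=0.0000, hold=6.4622 ⇒ V=6.4622 continue  boundary S*=-
step 0: (k=0,j=0): S=86.9100, (K−S)⁺=5.7500, hold=11.8128 ⇒ V=11.8128 continue  boundary S*=-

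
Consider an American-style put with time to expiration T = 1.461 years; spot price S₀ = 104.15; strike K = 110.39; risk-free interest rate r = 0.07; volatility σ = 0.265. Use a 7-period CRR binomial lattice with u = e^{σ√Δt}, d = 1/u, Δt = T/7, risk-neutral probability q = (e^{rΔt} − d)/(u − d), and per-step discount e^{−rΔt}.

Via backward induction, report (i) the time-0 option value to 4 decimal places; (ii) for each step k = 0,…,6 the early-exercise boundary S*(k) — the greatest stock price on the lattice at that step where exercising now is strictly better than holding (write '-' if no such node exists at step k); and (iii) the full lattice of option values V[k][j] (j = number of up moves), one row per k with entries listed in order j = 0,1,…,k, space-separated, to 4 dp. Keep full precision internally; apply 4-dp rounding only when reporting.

Δt=0.20871, u=1.12870, d=0.88598, q=0.53040, disc=e^(-rΔt)=0.98550
k=7 terminal: V=max(K-S,0) → 65.7616 53.5351 37.9590 18.1156 0.0000 0.0000 0.0000 0.0000
k=6: j=0 S=50.3721 intr=60.0179 cont=58.4169 V=60.0179[EX]; j=1 S=64.1721 intr=46.2179 cont=44.6168 V=46.2179[EX]; j=2 S=81.7528 intr=28.6372 cont=27.0361 V=28.6372[EX]; j=3 S=104.1500 intr=6.2400 cont=8.3836 V=8.3836[hold]; j=4 S=132.6832 intr=0.0000 cont=0.0000 V=0.0000[hold]; j=5 S=169.0333 intr=0.0000 cont=0.0000 V=0.0000[hold]; j=6 S=215.3421 intr=0.0000 cont=0.0000 V=0.0000[hold]  S*(6)=81.7528
k=5: j=0 S=56.8549 intr=53.5351 cont=51.9340 V=53.5351[EX]; j=1 S=72.4310 intr=37.9590 cont=36.3579 V=37.9590[EX]; j=2 S=92.2744 intr=18.1156 cont=17.6351 V=18.1156[EX]; j=3 S=117.5540 intr=0.0000 cont=3.8798 V=3.8798[hold]; j=4 S=149.7594 intr=0.0000 cont=0.0000 V=0.0000[hold]; j=5 S=190.7878 intr=0.0000 cont=0.0000 V=0.0000[hold]  S*(5)=92.2744
k=4: j=0 S=64.1721 intr=46.2179 cont=44.6168 V=46.2179[EX]; j=1 S=81.7528 intr=28.6372 cont=27.0361 V=28.6372[EX]; j=2 S=104.1500 intr=6.2400 cont=10.4117 V=10.4117[hold]; j=3 S=132.6832 intr=0.0000 cont=1.7955 V=1.7955[hold]; j=4 S=169.0333 intr=0.0000 cont=0.0000 V=0.0000[hold]  S*(4)=81.7528
k=3: j=0 S=72.4310 intr=37.9590 cont=36.3579 V=37.9590[EX]; j=1 S=92.2744 intr=18.1156 cont=18.6952 V=18.6952[hold]; j=2 S=117.5540 intr=0.0000 cont=5.7569 V=5.7569[hold]; j=3 S=149.7594 intr=0.0000 cont=0.8309 V=0.8309[hold]  S*(3)=72.4310
k=2: j=0 S=81.7528 intr=28.6372 cont=27.3390 V=28.6372[EX]; j=1 S=104.1500 intr=6.2400 cont=11.6610 V=11.6610[hold]; j=2 S=132.6832 intr=0.0000 cont=3.0986 V=3.0986[hold]  S*(2)=81.7528
k=1: j=0 S=92.2744 intr=18.1156 cont=19.3482 V=19.3482[hold]; j=1 S=117.5540 intr=0.0000 cont=7.0162 V=7.0162[hold]  S*(1)=-
k=0: j=0 S=104.1500 intr=6.2400 cont=12.6215 V=12.6215[hold]  S*(0)=-

price = 12.6215
boundary = - - 81.7528 72.4310 81.7528 92.2744 81.7528
tree:
12.6215
19.3482 7.0162
28.6372 11.6610 3.0986
37.9590 18.6952 5.7569 0.8309
46.2179 28.6372 10.4117 1.7955 0.0000
53.5351 37.9590 18.1156 3.8798 0.0000 0.0000
60.0179 46.2179 28.6372 8.3836 0.0000 0.0000 0.0000
65.7616 53.5351 37.9590 18.1156 0.0000 0.0000 0.0000 0.0000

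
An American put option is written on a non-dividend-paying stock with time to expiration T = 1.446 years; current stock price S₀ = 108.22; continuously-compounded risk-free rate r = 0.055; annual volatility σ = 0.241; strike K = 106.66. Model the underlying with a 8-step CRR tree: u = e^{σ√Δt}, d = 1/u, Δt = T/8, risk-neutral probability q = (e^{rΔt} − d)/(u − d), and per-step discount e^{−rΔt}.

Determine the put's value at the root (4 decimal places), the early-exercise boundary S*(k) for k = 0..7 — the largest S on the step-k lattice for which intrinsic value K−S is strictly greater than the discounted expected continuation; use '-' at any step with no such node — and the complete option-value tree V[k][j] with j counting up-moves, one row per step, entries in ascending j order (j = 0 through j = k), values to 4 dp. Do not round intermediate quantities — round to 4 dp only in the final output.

params: Δt=0.18075 u=1.10789 d=0.90261 q=0.52308 e^(-rΔt)=0.99011
t_8 payoffs: 58.9814 48.1380 34.8284 18.4919 0.0000 0.0000 0.0000 0.0000 0.0000
t_7: node(7,0) S=52.8228 payoff=53.8372 vs cont=52.7821 → 53.8372 [stop]  node(7,1) S=64.8362 payoff=41.8238 vs cont=40.7687 → 41.8238 [stop]  node(7,2) S=79.5818 payoff=27.0782 vs cont=26.0232 → 27.0782 [stop]  node(7,3) S=97.6809 payoff=8.9791 vs cont=8.7320 → 8.9791 [stop]  node(7,4) S=119.8962 payoff=0.0000 vs cont=0.0000 → 0.0000 [wait]  node(7,5) S=147.1640 payoff=0.0000 vs cont=0.0000 → 0.0000 [wait]  node(7,6) S=180.6332 payoff=0.0000 vs cont=0.0000 → 0.0000 [wait]  node(7,7) S=221.7142 payoff=0.0000 vs cont=0.0000 → 0.0000 [wait]  ⇒ S*(7)=97.6809
t_6: node(6,0) S=58.5220 payoff=48.1380 vs cont=47.0829 → 48.1380 [stop]  node(6,1) S=71.8316 payoff=34.8284 vs cont=33.7733 → 34.8284 [stop]  node(6,2) S=88.1681 payoff=18.4919 vs cont=17.4368 → 18.4919 [stop]  node(6,3) S=108.2200 payoff=0.0000 vs cont=4.2400 → 4.2400 [wait]  node(6,4) S=132.8323 payoff=0.0000 vs cont=0.0000 → 0.0000 [wait]  node(6,5) S=163.0420 payoff=0.0000 vs cont=0.0000 → 0.0000 [wait]  node(6,6) S=200.1223 payoff=0.0000 vs cont=0.0000 → 0.0000 [wait]  ⇒ S*(6)=88.1681
t_5: node(5,0) S=64.8362 payoff=41.8238 vs cont=40.7687 → 41.8238 [stop]  node(5,1) S=79.5818 payoff=27.0782 vs cont=26.0232 → 27.0782 [stop]  node(5,2) S=97.6809 payoff=8.9791 vs cont=10.9279 → 10.9279 [wait]  node(5,3) S=119.8962 payoff=0.0000 vs cont=2.0021 → 2.0021 [wait]  node(5,4) S=147.1640 payoff=0.0000 vs cont=0.0000 → 0.0000 [wait]  node(5,5) S=180.6332 payoff=0.0000 vs cont=0.0000 → 0.0000 [wait]  ⇒ S*(5)=79.5818
t_4: node(4,0) S=71.8316 payoff=34.8284 vs cont=33.7733 → 34.8284 [stop]  node(4,1) S=88.1681 payoff=18.4919 vs cont=18.4461 → 18.4919 [stop]  node(4,2) S=108.2200 payoff=0.0000 vs cont=6.1971 → 6.1971 [wait]  node(4,3) S=132.8323 payoff=0.0000 vs cont=0.9454 → 0.9454 [wait]  node(4,4) S=163.0420 payoff=0.0000 vs cont=0.0000 → 0.0000 [wait]  ⇒ S*(4)=88.1681
t_3: node(3,0) S=79.5818 payoff=27.0782 vs cont=26.0232 → 27.0782 [stop]  node(3,1) S=97.6809 payoff=8.9791 vs cont=11.9415 → 11.9415 [wait]  node(3,2) S=119.8962 payoff=0.0000 vs cont=3.4160 → 3.4160 [wait]  node(3,3) S=147.1640 payoff=0.0000 vs cont=0.4464 → 0.4464 [wait]  ⇒ S*(3)=79.5818
t_2: node(2,0) S=88.1681 payoff=18.4919 vs cont=18.9710 → 18.9710 [wait]  node(2,1) S=108.2200 payoff=0.0000 vs cont=7.4080 → 7.4080 [wait]  node(2,2) S=132.8323 payoff=0.0000 vs cont=1.8442 → 1.8442 [wait]  ⇒ S*(2)=-
t_1: node(1,0) S=97.6809 payoff=8.9791 vs cont=12.7948 → 12.7948 [wait]  node(1,1) S=119.8962 payoff=0.0000 vs cont=4.4532 → 4.4532 [wait]  ⇒ S*(1)=-
t_0: node(0,0) S=108.2200 payoff=0.0000 vs cont=8.3481 → 8.3481 [wait]  ⇒ S*(0)=-

price = 8.3481
boundary = - - - 79.5818 88.1681 79.5818 88.1681 97.6809
tree:
8.3481
12.7948 4.4532
18.9710 7.4080 1.8442
27.0782 11.9415 3.4160 0.4464
34.8284 18.4919 6.1971 0.9454 0.0000
41.8238 27.0782 10.9279 2.0021 0.0000 0.0000
48.1380 34.8284 18.4919 4.2400 0.0000 0.0000 0.0000
53.8372 41.8238 27.0782 8.9791 0.0000 0.0000 0.0000 0.0000
58.9814 48.1380 34.8284 18.4919 0.0000 0.0000 0.0000 0.0000 0.0000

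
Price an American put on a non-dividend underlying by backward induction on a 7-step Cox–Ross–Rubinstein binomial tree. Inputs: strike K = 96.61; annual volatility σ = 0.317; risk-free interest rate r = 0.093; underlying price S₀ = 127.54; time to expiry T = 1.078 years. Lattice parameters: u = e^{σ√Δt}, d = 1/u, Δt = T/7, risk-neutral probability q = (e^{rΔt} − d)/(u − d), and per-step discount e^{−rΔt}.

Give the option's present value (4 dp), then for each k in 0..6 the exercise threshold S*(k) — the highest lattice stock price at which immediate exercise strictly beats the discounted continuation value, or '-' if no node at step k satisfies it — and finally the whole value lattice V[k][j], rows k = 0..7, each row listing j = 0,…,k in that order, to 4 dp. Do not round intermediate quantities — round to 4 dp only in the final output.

Δt=0.15400, u=1.13247, d=0.88303, q=0.52677, disc=e^(-rΔt)=0.98578
k=7 terminal: V=max(K-S,0) → 43.2196 28.1376 8.7951 0.0000 0.0000 0.0000 0.0000 0.0000
k=6: j=0 S=60.4630 intr=36.1470 cont=34.7732 V=36.1470[EX]; j=1 S=77.5429 intr=19.0671 cont=17.6933 V=19.0671[EX]; j=2 S=99.4476 intr=0.0000 cont=4.1029 V=4.1029[hold]; j=3 S=127.5400 intr=0.0000 cont=0.0000 V=0.0000[hold]; j=4 S=163.5681 intr=0.0000 cont=0.0000 V=0.0000[hold]; j=5 S=209.7737 intr=0.0000 cont=0.0000 V=0.0000[hold]; j=6 S=269.0316 intr=0.0000 cont=0.0000 V=0.0000[hold]  S*(6)=77.5429
k=5: j=0 S=68.4724 intr=28.1376 cont=26.7638 V=28.1376[EX]; j=1 S=87.8149 intr=8.7951 cont=11.0254 V=11.0254[hold]; j=2 S=112.6212 intr=0.0000 cont=1.9140 V=1.9140[hold]; j=3 S=144.4350 intr=0.0000 cont=0.0000 V=0.0000[hold]; j=4 S=185.2358 intr=0.0000 cont=0.0000 V=0.0000[hold]; j=5 S=237.5621 intr=0.0000 cont=0.0000 V=0.0000[hold]  S*(5)=68.4724
k=4: j=0 S=77.5429 intr=19.0671 cont=18.8515 V=19.0671[EX]; j=1 S=99.4476 intr=0.0000 cont=6.1373 V=6.1373[hold]; j=2 S=127.5400 intr=0.0000 cont=0.8929 V=0.8929[hold]; j=3 S=163.5681 intr=0.0000 cont=0.0000 V=0.0000[hold]; j=4 S=209.7737 intr=0.0000 cont=0.0000 V=0.0000[hold]  S*(4)=77.5429
k=3: j=0 S=87.8149 intr=8.7951 cont=12.0818 V=12.0818[hold]; j=1 S=112.6212 intr=0.0000 cont=3.3267 V=3.3267[hold]; j=2 S=144.4350 intr=0.0000 cont=0.4165 V=0.4165[hold]; j=3 S=185.2358 intr=0.0000 cont=0.0000 V=0.0000[hold]  S*(3)=-
k=2: j=0 S=99.4476 intr=0.0000 cont=7.3637 V=7.3637[hold]; j=1 S=127.5400 intr=0.0000 cont=1.7682 V=1.7682[hold]; j=2 S=163.5681 intr=0.0000 cont=0.1943 V=0.1943[hold]  S*(2)=-
k=1: j=0 S=112.6212 intr=0.0000 cont=4.3534 V=4.3534[hold]; j=1 S=144.4350 intr=0.0000 cont=0.9258 V=0.9258[hold]  S*(1)=-
k=0: j=0 S=127.5400 intr=0.0000 cont=2.5116 V=2.5116[hold]  S*(0)=-

price = 2.5116
boundary = - - - - 77.5429 68.4724 77.5429
tree:
2.5116
4.3534 0.9258
7.3637 1.7682 0.1943
12.0818 3.3267 0.4165 0.0000
19.0671 6.1373 0.8929 0.0000 0.0000
28.1376 11.0254 1.9140 0.0000 0.0000 0.0000
36.1470 19.0671 4.1029 0.0000 0.0000 0.0000 0.0000
43.2196 28.1376 8.7951 0.0000 0.0000 0.0000 0.0000 0.0000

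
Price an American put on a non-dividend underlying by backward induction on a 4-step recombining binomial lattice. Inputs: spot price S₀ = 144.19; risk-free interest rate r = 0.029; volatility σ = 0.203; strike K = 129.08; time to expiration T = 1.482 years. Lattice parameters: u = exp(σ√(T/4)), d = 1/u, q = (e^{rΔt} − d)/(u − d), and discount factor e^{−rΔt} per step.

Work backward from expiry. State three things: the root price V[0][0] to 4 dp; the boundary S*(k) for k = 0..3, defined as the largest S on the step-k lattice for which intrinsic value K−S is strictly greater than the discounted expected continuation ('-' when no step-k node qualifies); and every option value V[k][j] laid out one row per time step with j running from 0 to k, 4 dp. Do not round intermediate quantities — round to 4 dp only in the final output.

params: Δt=0.37050 u=1.13152 d=0.88377 q=0.51275 e^(-rΔt)=0.98931
t_4 payoffs: 41.1204 16.4616 0.0000 0.0000 0.0000
t_3: node(3,0) S=99.5282 payoff=29.5518 vs cont=28.1723 → 29.5518 [stop]  node(3,1) S=127.4302 payoff=1.6498 vs cont=7.9352 → 7.9352 [wait]  node(3,2) S=163.1541 payoff=0.0000 vs cont=0.0000 → 0.0000 [wait]  node(3,3) S=208.8930 payoff=0.0000 vs cont=0.0000 → 0.0000 [wait]  ⇒ S*(3)=99.5282
t_2: node(2,0) S=112.6184 payoff=16.4616 vs cont=18.2705 → 18.2705 [wait]  node(2,1) S=144.1900 payoff=0.0000 vs cont=3.8251 → 3.8251 [wait]  node(2,2) S=184.6125 payoff=0.0000 vs cont=0.0000 → 0.0000 [wait]  ⇒ S*(2)=-
t_1: node(1,0) S=127.4302 payoff=1.6498 vs cont=10.7476 → 10.7476 [wait]  node(1,1) S=163.1541 payoff=0.0000 vs cont=1.8439 → 1.8439 [wait]  ⇒ S*(1)=-
t_0: node(0,0) S=144.1900 payoff=0.0000 vs cont=6.1161 → 6.1161 [wait]  ⇒ S*(0)=-

price = 6.1161
boundary = - - - 99.5282
tree:
6.1161
10.7476 1.8439
18.2705 3.8251 0.0000
29.5518 7.9352 0.0000 0.0000
41.1204 16.4616 0.0000 0.0000 0.0000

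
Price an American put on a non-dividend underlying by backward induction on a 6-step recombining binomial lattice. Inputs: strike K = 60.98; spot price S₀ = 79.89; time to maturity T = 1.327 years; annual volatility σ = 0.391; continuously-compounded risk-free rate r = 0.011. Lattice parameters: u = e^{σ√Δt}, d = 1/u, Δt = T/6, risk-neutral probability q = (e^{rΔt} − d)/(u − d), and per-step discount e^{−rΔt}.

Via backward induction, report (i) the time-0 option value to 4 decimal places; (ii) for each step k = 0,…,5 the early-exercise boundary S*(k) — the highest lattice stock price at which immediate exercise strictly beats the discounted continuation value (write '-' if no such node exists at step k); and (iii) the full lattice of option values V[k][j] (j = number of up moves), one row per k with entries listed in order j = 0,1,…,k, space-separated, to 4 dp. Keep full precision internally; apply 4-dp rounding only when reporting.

Δt=0.22117  u=1.20187  d=0.83203  q=0.46074  discount=0.99757
step 6 (expiry): payoffs max(K−S,0) = 34.4742 22.6924 5.6736 0.0000 0.0000 0.0000 0.0000
step 5: (k=5,j=0): S=31.8567, (K−S)⁺=29.1233, hold=28.9752 ⇒ V=29.1233 exercise | (k=5,j=1): S=46.0169, (K−S)⁺=14.9631, hold=14.8150 ⇒ V=14.9631 exercise | (k=5,j=2): S=66.4713, (K−S)⁺=0.0000, hold=3.0521 ⇒ V=3.0521 continue | (k=5,j=3): S=96.0176, (K−S)⁺=0.0000, hold=0.0000 ⇒ V=0.0000 continue | (k=5,j=4): S=138.6972, (K−S)⁺=0.0000, hold=0.0000 ⇒ V=0.0000 continue | (k=5,j=5): S=200.3479, (K−S)⁺=0.0000, hold=0.0000 ⇒ V=0.0000 continue  boundary S*=46.0169
step 4: (k=4,j=0): S=38.2876, (K−S)⁺=22.6924, hold=22.5442 ⇒ V=22.6924 exercise | (k=4,j=1): S=55.3064, (K−S)⁺=5.6736, hold=9.4521 ⇒ V=9.4521 continue | (k=4,j=2): S=79.8900, (K−S)⁺=0.0000, hold=1.6418 ⇒ V=1.6418 continue | (k=4,j=3): S=115.4009, (K−S)⁺=0.0000, hold=0.0000 ⇒ V=0.0000 continue | (k=4,j=4): S=166.6964, (K−S)⁺=0.0000, hold=0.0000 ⇒ V=0.0000 continue  boundary S*=38.2876
step 3: (k=3,j=0): S=46.0169, (K−S)⁺=14.9631, hold=16.5517 ⇒ V=16.5517 continue | (k=3,j=1): S=66.4713, (K−S)⁺=0.0000, hold=5.8394 ⇒ V=5.8394 continue | (k=3,j=2): S=96.0176, (K−S)⁺=0.0000, hold=0.8832 ⇒ V=0.8832 continue | (k=3,j=3): S=138.6972, (K−S)⁺=0.0000, hold=0.0000 ⇒ V=0.0000 continue  boundary S*=-
step 2: (k=2,j=0): S=55.3064, (K−S)⁺=5.6736, hold=11.5878 ⇒ V=11.5878 continue | (k=2,j=1): S=79.8900, (K−S)⁺=0.0000, hold=3.5472 ⇒ V=3.5472 continue | (k=2,j=2): S=115.4009, (K−S)⁺=0.0000, hold=0.4751 ⇒ V=0.4751 continue  boundary S*=-
step 1: (k=1,j=0): S=66.4713, (K−S)⁺=0.0000, hold=7.8640 ⇒ V=7.8640 continue | (k=1,j=1): S=96.0176, (K−S)⁺=0.0000, hold=2.1266 ⇒ V=2.1266 continue  boundary S*=-
step 0: (k=0,j=0): S=79.8900, (K−S)⁺=0.0000, hold=5.2078 ⇒ V=5.2078 continue  boundary S*=-

price = 5.2078
boundary = - - - - 38.2876 46.0169
tree:
5.2078
7.8640 2.1266
11.5878 3.5472 0.4751
16.5517 5.8394 0.8832 0.0000
22.6924 9.4521 1.6418 0.0000 0.0000
29.1233 14.9631 3.0521 0.0000 0.0000 0.0000
34.4742 22.6924 5.6736 0.0000 0.0000 0.0000 0.0000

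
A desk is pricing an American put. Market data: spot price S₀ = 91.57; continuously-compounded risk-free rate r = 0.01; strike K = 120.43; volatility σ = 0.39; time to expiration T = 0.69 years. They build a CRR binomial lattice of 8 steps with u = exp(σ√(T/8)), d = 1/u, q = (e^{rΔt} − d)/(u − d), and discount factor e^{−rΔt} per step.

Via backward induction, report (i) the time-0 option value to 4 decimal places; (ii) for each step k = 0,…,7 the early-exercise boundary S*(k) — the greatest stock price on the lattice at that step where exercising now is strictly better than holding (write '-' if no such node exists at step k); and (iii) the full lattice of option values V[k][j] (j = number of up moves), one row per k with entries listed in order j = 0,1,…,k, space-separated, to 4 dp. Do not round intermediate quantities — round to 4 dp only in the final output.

Δt=0.08625  u=1.12135  d=0.89178  q=0.47516  discount=0.99914
step 8 (expiry): payoffs max(K−S,0) = 83.8021 74.3728 62.5161 47.6071 28.8600 5.2868 0.0000 0.0000 0.0000
step 7: (k=7,j=0): S=41.0729, (K−S)⁺=79.3571, hold=79.2533 ⇒ V=79.3571 exercise | (k=7,j=1): S=51.6464, (K−S)⁺=68.7836, hold=68.6798 ⇒ V=68.7836 exercise | (k=7,j=2): S=64.9420, (K−S)⁺=55.4880, hold=55.3842 ⇒ V=55.4880 exercise | (k=7,j=3): S=81.6602, (K−S)⁺=38.7698, hold=38.6659 ⇒ V=38.7698 exercise | (k=7,j=4): S=102.6824, (K−S)⁺=17.7476, hold=17.6438 ⇒ V=17.7476 exercise | (k=7,j=5): S=129.1163, (K−S)⁺=0.0000, hold=2.7723 ⇒ V=2.7723 continue | (k=7,j=6): S=162.3552, (K−S)⁺=0.0000, hold=0.0000 ⇒ V=0.0000 continue | (k=7,j=7): S=204.1509, (K−S)⁺=0.0000, hold=0.0000 ⇒ V=0.0000 continue  boundary S*=102.6824
step 6: (k=6,j=0): S=46.0572, (K−S)⁺=74.3728, hold=74.2690 ⇒ V=74.3728 exercise | (k=6,j=1): S=57.9139, (K−S)⁺=62.5161, hold=62.4123 ⇒ V=62.5161 exercise | (k=6,j=2): S=72.8229, (K−S)⁺=47.6071, hold=47.5033 ⇒ V=47.6071 exercise | (k=6,j=3): S=91.5700, (K−S)⁺=28.8600, hold=28.7562 ⇒ V=28.8600 exercise | (k=6,j=4): S=115.1432, (K−S)⁺=5.2868, hold=10.6229 ⇒ V=10.6229 continue | (k=6,j=5): S=144.7850, (K−S)⁺=0.0000, hold=1.4538 ⇒ V=1.4538 continue | (k=6,j=6): S=182.0576, (K−S)⁺=0.0000, hold=0.0000 ⇒ V=0.0000 continue  boundary S*=91.5700
step 5: (k=5,j=0): S=51.6464, (K−S)⁺=68.7836, hold=68.6798 ⇒ V=68.7836 exercise | (k=5,j=1): S=64.9420, (K−S)⁺=55.4880, hold=55.3842 ⇒ V=55.4880 exercise | (k=5,j=2): S=81.6602, (K−S)⁺=38.7698, hold=38.6659 ⇒ V=38.7698 exercise | (k=5,j=3): S=102.6824, (K−S)⁺=17.7476, hold=20.1771 ⇒ V=20.1771 continue | (k=5,j=4): S=129.1163, (K−S)⁺=0.0000, hold=6.2607 ⇒ V=6.2607 continue | (k=5,j=5): S=162.3552, (K−S)⁺=0.0000, hold=0.7624 ⇒ V=0.7624 continue  boundary S*=81.6602
step 4: (k=4,j=0): S=57.9139, (K−S)⁺=62.5161, hold=62.4123 ⇒ V=62.5161 exercise | (k=4,j=1): S=72.8229, (K−S)⁺=47.6071, hold=47.5033 ⇒ V=47.6071 exercise | (k=4,j=2): S=91.5700, (K−S)⁺=28.8600, hold=29.9096 ⇒ V=29.9096 continue | (k=4,j=3): S=115.1432, (K−S)⁺=5.2868, hold=13.5530 ⇒ V=13.5530 continue | (k=4,j=4): S=144.7850, (K−S)⁺=0.0000, hold=3.6450 ⇒ V=3.6450 continue  boundary S*=72.8229
step 3: (k=3,j=0): S=64.9420, (K−S)⁺=55.4880, hold=55.3842 ⇒ V=55.4880 exercise | (k=3,j=1): S=81.6602, (K−S)⁺=38.7698, hold=39.1642 ⇒ V=39.1642 continue | (k=3,j=2): S=102.6824, (K−S)⁺=17.7476, hold=22.1185 ⇒ V=22.1185 continue | (k=3,j=3): S=129.1163, (K−S)⁺=0.0000, hold=8.8375 ⇒ V=8.8375 continue  boundary S*=64.9420
step 2: (k=2,j=0): S=72.8229, (K−S)⁺=47.6071, hold=47.6905 ⇒ V=47.6905 continue | (k=2,j=1): S=91.5700, (K−S)⁺=28.8600, hold=31.0381 ⇒ V=31.0381 continue | (k=2,j=2): S=115.1432, (K−S)⁺=5.2868, hold=15.7944 ⇒ V=15.7944 continue  boundary S*=-
step 1: (k=1,j=0): S=81.6602, (K−S)⁺=38.7698, hold=39.7437 ⇒ V=39.7437 continue | (k=1,j=1): S=102.6824, (K−S)⁺=17.7476, hold=23.7744 ⇒ V=23.7744 continue  boundary S*=-
step 0: (k=0,j=0): S=91.5700, (K−S)⁺=28.8600, hold=32.1281 ⇒ V=32.1281 continue  boundary S*=-

price = 32.1281
boundary = - - - 64.9420 72.8229 81.6602 91.5700 102.6824
tree:
32.1281
39.7437 23.7744
47.6905 31.0381 15.7944
55.4880 39.1642 22.1185 8.8375
62.5161 47.6071 29.9096 13.5530 3.6450
68.7836 55.4880 38.7698 20.1771 6.2607 0.7624
74.3728 62.5161 47.6071 28.8600 10.6229 1.4538 0.0000
79.3571 68.7836 55.4880 38.7698 17.7476 2.7723 0.0000 0.0000
83.8021 74.3728 62.5161 47.6071 28.8600 5.2868 0.0000 0.0000 0.0000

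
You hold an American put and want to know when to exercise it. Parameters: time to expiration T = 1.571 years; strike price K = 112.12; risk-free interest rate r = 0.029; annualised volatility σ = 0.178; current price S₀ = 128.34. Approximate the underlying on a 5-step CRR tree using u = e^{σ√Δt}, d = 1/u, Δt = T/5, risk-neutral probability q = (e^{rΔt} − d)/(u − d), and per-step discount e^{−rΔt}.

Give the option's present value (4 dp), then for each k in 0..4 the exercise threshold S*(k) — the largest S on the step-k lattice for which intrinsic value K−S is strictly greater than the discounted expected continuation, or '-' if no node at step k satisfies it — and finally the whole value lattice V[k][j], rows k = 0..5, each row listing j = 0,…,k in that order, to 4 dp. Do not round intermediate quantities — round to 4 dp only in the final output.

price = 3.1532
boundary = - - - 95.1407 86.1062
tree:
3.1532
5.7033 0.8628
10.0370 1.8172 0.0000
16.9793 3.8275 0.0000 0.0000
26.0138 8.0615 0.0000 0.0000 0.0000
34.1904 16.9793 0.0000 0.0000 0.0000 0.0000

params: Δt=0.31420 u=1.10492 d=0.90504 q=0.52087 e^(-rΔt)=0.99093
t_5 payoffs: 34.1904 16.9793 0.0000 0.0000 0.0000 0.0000
t_4: node(4,0) S=86.1062 payoff=26.0138 vs cont=24.9968 → 26.0138 [stop]  node(4,1) S=105.1231 payoff=6.9969 vs cont=8.0615 → 8.0615 [wait]  node(4,2) S=128.3400 payoff=0.0000 vs cont=0.0000 → 0.0000 [wait]  node(4,3) S=156.6844 payoff=0.0000 vs cont=0.0000 → 0.0000 [wait]  node(4,4) S=191.2888 payoff=0.0000 vs cont=0.0000 → 0.0000 [wait]  ⇒ S*(4)=86.1062
t_3: node(3,0) S=95.1407 payoff=16.9793 vs cont=16.5118 → 16.9793 [stop]  node(3,1) S=116.1529 payoff=0.0000 vs cont=3.8275 → 3.8275 [wait]  node(3,2) S=141.8058 payoff=0.0000 vs cont=0.0000 → 0.0000 [wait]  node(3,3) S=173.1241 payoff=0.0000 vs cont=0.0000 → 0.0000 [wait]  ⇒ S*(3)=95.1407
t_2: node(2,0) S=105.1231 payoff=6.9969 vs cont=10.0370 → 10.0370 [wait]  node(2,1) S=128.3400 payoff=0.0000 vs cont=1.8172 → 1.8172 [wait]  node(2,2) S=156.6844 payoff=0.0000 vs cont=0.0000 → 0.0000 [wait]  ⇒ S*(2)=-
t_1: node(1,0) S=116.1529 payoff=0.0000 vs cont=5.7033 → 5.7033 [wait]  node(1,1) S=141.8058 payoff=0.0000 vs cont=0.8628 → 0.8628 [wait]  ⇒ S*(1)=-
t_0: node(0,0) S=128.3400 payoff=0.0000 vs cont=3.1532 → 3.1532 [wait]  ⇒ S*(0)=-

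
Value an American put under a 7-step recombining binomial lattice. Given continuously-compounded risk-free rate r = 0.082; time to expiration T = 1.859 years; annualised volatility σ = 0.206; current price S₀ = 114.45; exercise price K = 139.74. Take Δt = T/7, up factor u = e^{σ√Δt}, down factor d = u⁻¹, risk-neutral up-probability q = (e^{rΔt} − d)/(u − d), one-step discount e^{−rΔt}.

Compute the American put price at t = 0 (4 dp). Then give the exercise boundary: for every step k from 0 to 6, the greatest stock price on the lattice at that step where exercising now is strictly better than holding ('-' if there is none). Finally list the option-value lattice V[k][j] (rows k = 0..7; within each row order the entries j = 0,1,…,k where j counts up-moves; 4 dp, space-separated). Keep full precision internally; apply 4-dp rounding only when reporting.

Δt=0.26557, u=1.11200, d=0.89928, q=0.57698, disc=e^(-rΔt)=0.97846
k=7 terminal: V=max(K-S,0) → 85.3041 72.4278 56.5056 36.8172 12.4717 0.0000 0.0000 0.0000
k=6: j=0 S=60.5326 intr=79.2074 cont=76.1972 V=79.2074[EX]; j=1 S=74.8511 intr=64.8889 cont=61.8787 V=64.8889[EX]; j=2 S=92.5565 intr=47.1835 cont=44.1733 V=47.1835[EX]; j=3 S=114.4500 intr=25.2900 cont=22.2798 V=25.2900[EX]; j=4 S=141.5222 intr=0.0000 cont=5.1621 V=5.1621[hold]; j=5 S=174.9981 intr=0.0000 cont=0.0000 V=0.0000[hold]; j=6 S=216.3924 intr=0.0000 cont=0.0000 V=0.0000[hold]  S*(6)=114.4500
k=5: j=0 S=67.3122 intr=72.4278 cont=69.4176 V=72.4278[EX]; j=1 S=83.2344 intr=56.5056 cont=53.4954 V=56.5056[EX]; j=2 S=102.9228 intr=36.8172 cont=33.8070 V=36.8172[EX]; j=3 S=127.2683 intr=12.4717 cont=13.3819 V=13.3819[hold]; j=4 S=157.3725 intr=0.0000 cont=2.1366 V=2.1366[hold]; j=5 S=194.5977 intr=0.0000 cont=0.0000 V=0.0000[hold]  S*(5)=102.9228
k=4: j=0 S=74.8511 intr=64.8889 cont=61.8787 V=64.8889[EX]; j=1 S=92.5565 intr=47.1835 cont=44.1733 V=47.1835[EX]; j=2 S=114.4500 intr=25.2900 cont=22.7937 V=25.2900[EX]; j=3 S=141.5222 intr=0.0000 cont=6.7451 V=6.7451[hold]; j=4 S=174.9981 intr=0.0000 cont=0.8844 V=0.8844[hold]  S*(4)=114.4500
k=3: j=0 S=83.2344 intr=56.5056 cont=53.4954 V=56.5056[EX]; j=1 S=102.9228 intr=36.8172 cont=33.8070 V=36.8172[EX]; j=2 S=127.2683 intr=12.4717 cont=14.2756 V=14.2756[hold]; j=3 S=157.3725 intr=0.0000 cont=3.2911 V=3.2911[hold]  S*(3)=102.9228
k=2: j=0 S=92.5565 intr=47.1835 cont=44.1733 V=47.1835[EX]; j=1 S=114.4500 intr=25.2900 cont=23.2982 V=25.2900[EX]; j=2 S=141.5222 intr=0.0000 cont=7.7668 V=7.7668[hold]  S*(2)=114.4500
k=1: j=0 S=102.9228 intr=36.8172 cont=33.8070 V=36.8172[EX]; j=1 S=127.2683 intr=12.4717 cont=14.8524 V=14.8524[hold]  S*(1)=102.9228
k=0: j=0 S=114.4500 intr=25.2900 cont=23.6238 V=25.2900[EX]  S*(0)=114.4500

price = 25.2900
boundary = 114.4500 102.9228 114.4500 102.9228 114.4500 102.9228 114.4500
tree:
25.2900
36.8172 14.8524
47.1835 25.2900 7.7668
56.5056 36.8172 14.2756 3.2911
64.8889 47.1835 25.2900 6.7451 0.8844
72.4278 56.5056 36.8172 13.3819 2.1366 0.0000
79.2074 64.8889 47.1835 25.2900 5.1621 0.0000 0.0000
85.3041 72.4278 56.5056 36.8172 12.4717 0.0000 0.0000 0.0000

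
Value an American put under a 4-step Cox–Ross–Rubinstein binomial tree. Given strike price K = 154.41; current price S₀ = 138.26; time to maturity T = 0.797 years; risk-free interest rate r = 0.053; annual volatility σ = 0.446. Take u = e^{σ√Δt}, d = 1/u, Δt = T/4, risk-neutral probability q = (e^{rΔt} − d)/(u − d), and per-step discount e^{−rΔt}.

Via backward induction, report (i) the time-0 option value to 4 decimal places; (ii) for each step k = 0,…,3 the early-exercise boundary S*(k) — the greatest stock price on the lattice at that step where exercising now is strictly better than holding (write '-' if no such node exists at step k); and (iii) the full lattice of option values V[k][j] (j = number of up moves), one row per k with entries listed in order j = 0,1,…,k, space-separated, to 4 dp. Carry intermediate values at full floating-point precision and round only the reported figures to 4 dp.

params: Δt=0.19925 u=1.22028 d=0.81948 q=0.47688 e^(-rΔt)=0.98950
t_4 payoffs: 92.0575 61.5614 16.1500 0.0000 0.0000
t_3: node(3,0) S=76.0877 payoff=78.3223 vs cont=76.7002 → 78.3223 [stop]  node(3,1) S=113.3016 payoff=41.1084 vs cont=39.4864 → 41.1084 [stop]  node(3,2) S=168.7163 payoff=0.0000 vs cont=8.3596 → 8.3596 [wait]  node(3,3) S=251.2340 payoff=0.0000 vs cont=0.0000 → 0.0000 [wait]  ⇒ S*(3)=113.3016
t_2: node(2,0) S=92.8486 payoff=61.5614 vs cont=59.9394 → 61.5614 [stop]  node(2,1) S=138.2600 payoff=16.1500 vs cont=25.2234 → 25.2234 [wait]  node(2,2) S=205.8817 payoff=0.0000 vs cont=4.3271 → 4.3271 [wait]  ⇒ S*(2)=92.8486
t_1: node(1,0) S=113.3016 payoff=41.1084 vs cont=43.7679 → 43.7679 [wait]  node(1,1) S=168.7163 payoff=0.0000 vs cont=15.0981 → 15.0981 [wait]  ⇒ S*(1)=-
t_0: node(0,0) S=138.2600 payoff=16.1500 vs cont=29.7797 → 29.7797 [wait]  ⇒ S*(0)=-

price = 29.7797
boundary = - - 92.8486 113.3016
tree:
29.7797
43.7679 15.0981
61.5614 25.2234 4.3271
78.3223 41.1084 8.3596 0.0000
92.0575 61.5614 16.1500 0.0000 0.0000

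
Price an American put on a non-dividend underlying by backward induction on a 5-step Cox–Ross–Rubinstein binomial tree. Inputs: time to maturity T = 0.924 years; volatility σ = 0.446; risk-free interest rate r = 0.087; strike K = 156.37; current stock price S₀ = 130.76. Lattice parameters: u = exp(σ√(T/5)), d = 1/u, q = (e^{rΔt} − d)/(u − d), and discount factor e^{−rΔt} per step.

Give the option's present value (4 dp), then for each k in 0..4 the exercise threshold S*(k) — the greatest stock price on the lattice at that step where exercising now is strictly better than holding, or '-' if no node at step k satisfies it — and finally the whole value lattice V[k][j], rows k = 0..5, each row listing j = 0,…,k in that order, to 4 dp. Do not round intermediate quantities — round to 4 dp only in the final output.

price = 32.9357
boundary = - 107.9465 89.1132 107.9465 130.7600
tree:
32.9357
48.4235 18.1659
67.2568 30.2999 6.3440
82.8043 48.4235 12.7464 0.0000
95.6392 67.2568 25.6100 0.0000 0.0000
106.2348 82.8043 48.4235 0.0000 0.0000 0.0000

Δt=0.18480  u=1.21134  d=0.82553  q=0.49422  discount=0.98405
step 5 (expiry): payoffs max(K−S,0) = 106.2348 82.8043 48.4235 0.0000 0.0000 0.0000
step 4: (k=4,j=0): S=60.7308, (K−S)⁺=95.6392, hold=93.1452 ⇒ V=95.6392 exercise | (k=4,j=1): S=89.1132, (K−S)⁺=67.2568, hold=64.7629 ⇒ V=67.2568 exercise | (k=4,j=2): S=130.7600, (K−S)⁺=25.6100, hold=24.1009 ⇒ V=25.6100 exercise | (k=4,j=3): S=191.8703, (K−S)⁺=0.0000, hold=0.0000 ⇒ V=0.0000 continue | (k=4,j=4): S=281.5404, (K−S)⁺=0.0000, hold=0.0000 ⇒ V=0.0000 continue  boundary S*=130.7600
step 3: (k=3,j=0): S=73.5657, (K−S)⁺=82.8043, hold=80.3103 ⇒ V=82.8043 exercise | (k=3,j=1): S=107.9465, (K−S)⁺=48.4235, hold=45.9296 ⇒ V=48.4235 exercise | (k=3,j=2): S=158.3950, (K−S)⁺=0.0000, hold=12.7464 ⇒ V=12.7464 continue | (k=3,j=3): S=232.4204, (K−S)⁺=0.0000, hold=0.0000 ⇒ V=0.0000 continue  boundary S*=107.9465
step 2: (k=2,j=0): S=89.1132, (K−S)⁺=67.2568, hold=64.7629 ⇒ V=67.2568 exercise | (k=2,j=1): S=130.7600, (K−S)⁺=25.6100, hold=30.2999 ⇒ V=30.2999 continue | (k=2,j=2): S=191.8703, (K−S)⁺=0.0000, hold=6.3440 ⇒ V=6.3440 continue  boundary S*=89.1132
step 1: (k=1,j=0): S=107.9465, (K−S)⁺=48.4235, hold=48.2105 ⇒ V=48.4235 exercise | (k=1,j=1): S=158.3950, (K−S)⁺=0.0000, hold=18.1659 ⇒ V=18.1659 continue  boundary S*=107.9465
step 0: (k=0,j=0): S=130.7600, (K−S)⁺=25.6100, hold=32.9357 ⇒ V=32.9357 continue  boundary S*=-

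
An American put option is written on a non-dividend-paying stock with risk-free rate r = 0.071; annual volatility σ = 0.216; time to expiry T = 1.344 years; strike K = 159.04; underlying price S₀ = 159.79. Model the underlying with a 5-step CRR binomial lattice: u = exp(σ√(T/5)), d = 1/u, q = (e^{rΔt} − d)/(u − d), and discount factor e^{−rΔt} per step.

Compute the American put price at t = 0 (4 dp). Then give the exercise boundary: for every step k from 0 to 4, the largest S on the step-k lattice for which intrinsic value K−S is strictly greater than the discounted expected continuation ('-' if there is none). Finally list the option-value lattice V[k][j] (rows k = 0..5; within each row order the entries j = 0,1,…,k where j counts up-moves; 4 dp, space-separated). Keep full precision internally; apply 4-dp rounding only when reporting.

price = 10.6670
boundary = - - 127.7258 114.1940 127.7258
tree:
10.6670
18.6315 4.7237
31.3142 9.2239 1.3204
44.8460 17.4239 3.0440 0.0000
56.9442 31.3142 7.0178 0.0000 0.0000
67.7607 44.8460 16.1788 0.0000 0.0000 0.0000

params: Δt=0.26880 u=1.11850 d=0.89406 q=0.55788 e^(-rΔt)=0.98110
t_5 payoffs: 67.7607 44.8460 16.1788 0.0000 0.0000 0.0000
t_4: node(4,0) S=102.0958 payoff=56.9442 vs cont=53.9377 → 56.9442 [stop]  node(4,1) S=127.7258 payoff=31.3142 vs cont=28.3077 → 31.3142 [stop]  node(4,2) S=159.7900 payoff=0.0000 vs cont=7.0178 → 7.0178 [wait]  node(4,3) S=199.9035 payoff=0.0000 vs cont=0.0000 → 0.0000 [wait]  node(4,4) S=250.0871 payoff=0.0000 vs cont=0.0000 → 0.0000 [wait]  ⇒ S*(4)=127.7258
t_3: node(3,0) S=114.1940 payoff=44.8460 vs cont=41.8395 → 44.8460 [stop]  node(3,1) S=142.8612 payoff=16.1788 vs cont=17.4239 → 17.4239 [wait]  node(3,2) S=178.7249 payoff=0.0000 vs cont=3.0440 → 3.0440 [wait]  node(3,3) S=223.5918 payoff=0.0000 vs cont=0.0000 → 0.0000 [wait]  ⇒ S*(3)=114.1940
t_2: node(2,0) S=127.7258 payoff=31.3142 vs cont=28.9892 → 31.3142 [stop]  node(2,1) S=159.7900 payoff=0.0000 vs cont=9.2239 → 9.2239 [wait]  node(2,2) S=199.9035 payoff=0.0000 vs cont=1.3204 → 1.3204 [wait]  ⇒ S*(2)=127.7258
t_1: node(1,0) S=142.8612 payoff=16.1788 vs cont=18.6315 → 18.6315 [wait]  node(1,1) S=178.7249 payoff=0.0000 vs cont=4.7237 → 4.7237 [wait]  ⇒ S*(1)=-
t_0: node(0,0) S=159.7900 payoff=0.0000 vs cont=10.6670 → 10.6670 [wait]  ⇒ S*(0)=-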